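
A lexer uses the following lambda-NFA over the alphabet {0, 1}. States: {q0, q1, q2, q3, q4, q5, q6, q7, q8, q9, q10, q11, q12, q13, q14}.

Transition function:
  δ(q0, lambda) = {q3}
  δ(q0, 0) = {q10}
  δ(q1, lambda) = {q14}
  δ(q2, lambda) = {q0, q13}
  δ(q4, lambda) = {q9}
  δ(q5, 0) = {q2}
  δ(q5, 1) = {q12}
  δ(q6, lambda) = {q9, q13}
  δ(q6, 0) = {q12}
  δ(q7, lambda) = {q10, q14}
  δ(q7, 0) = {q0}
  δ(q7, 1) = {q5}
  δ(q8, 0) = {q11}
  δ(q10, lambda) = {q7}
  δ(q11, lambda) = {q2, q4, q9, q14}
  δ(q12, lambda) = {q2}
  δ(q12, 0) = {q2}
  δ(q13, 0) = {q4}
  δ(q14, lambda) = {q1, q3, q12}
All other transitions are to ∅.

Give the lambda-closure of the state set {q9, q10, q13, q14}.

{q0, q1, q2, q3, q7, q9, q10, q12, q13, q14}

Start with {q9, q10, q13, q14}.
From q10 via lambda: add q7.
From q14 via lambda: add q1, q3, q12.
From q12 via lambda: add q2.
From q2 via lambda: add q0.
No new states can be added; the closed set is {q0, q1, q2, q3, q7, q9, q10, q12, q13, q14}.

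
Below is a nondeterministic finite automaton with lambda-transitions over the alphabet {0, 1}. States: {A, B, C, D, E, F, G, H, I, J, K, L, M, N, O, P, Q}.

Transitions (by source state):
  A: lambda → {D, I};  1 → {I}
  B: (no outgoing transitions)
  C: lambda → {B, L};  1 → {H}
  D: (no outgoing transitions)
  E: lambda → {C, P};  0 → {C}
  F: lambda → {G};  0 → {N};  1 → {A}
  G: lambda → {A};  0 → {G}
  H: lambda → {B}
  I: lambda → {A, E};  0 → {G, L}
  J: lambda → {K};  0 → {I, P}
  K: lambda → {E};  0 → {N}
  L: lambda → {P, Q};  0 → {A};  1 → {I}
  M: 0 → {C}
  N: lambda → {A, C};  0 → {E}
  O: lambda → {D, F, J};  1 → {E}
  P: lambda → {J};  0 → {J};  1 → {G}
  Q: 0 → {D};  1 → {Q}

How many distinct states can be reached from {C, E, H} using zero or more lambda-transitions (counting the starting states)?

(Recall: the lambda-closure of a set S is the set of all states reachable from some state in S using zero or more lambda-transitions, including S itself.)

9

Start with {C, E, H}.
From C via lambda: add B, L.
From E via lambda: add P.
From L via lambda: add Q.
From P via lambda: add J.
From J via lambda: add K.
lambda-closure = {B, C, E, H, J, K, L, P, Q}, which has 9 states.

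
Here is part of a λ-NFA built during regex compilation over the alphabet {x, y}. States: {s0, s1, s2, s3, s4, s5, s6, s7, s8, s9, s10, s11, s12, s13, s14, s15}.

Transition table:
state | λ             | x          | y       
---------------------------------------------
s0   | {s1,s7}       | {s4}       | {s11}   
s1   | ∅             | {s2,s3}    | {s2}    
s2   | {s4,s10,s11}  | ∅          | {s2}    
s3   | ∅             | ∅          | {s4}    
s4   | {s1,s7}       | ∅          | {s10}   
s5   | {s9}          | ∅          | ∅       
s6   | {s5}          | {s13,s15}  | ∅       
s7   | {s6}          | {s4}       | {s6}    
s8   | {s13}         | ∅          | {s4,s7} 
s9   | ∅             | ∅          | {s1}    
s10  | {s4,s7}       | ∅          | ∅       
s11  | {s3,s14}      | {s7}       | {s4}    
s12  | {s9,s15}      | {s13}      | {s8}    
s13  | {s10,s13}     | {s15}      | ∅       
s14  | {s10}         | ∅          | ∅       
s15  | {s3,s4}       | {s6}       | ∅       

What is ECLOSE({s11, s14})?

{s1, s3, s4, s5, s6, s7, s9, s10, s11, s14}

Start with {s11, s14}.
From s11 via λ: add s3.
From s14 via λ: add s10.
From s10 via λ: add s4, s7.
From s4 via λ: add s1.
From s7 via λ: add s6.
From s6 via λ: add s5.
From s5 via λ: add s9.
No new states can be added; the closed set is {s1, s3, s4, s5, s6, s7, s9, s10, s11, s14}.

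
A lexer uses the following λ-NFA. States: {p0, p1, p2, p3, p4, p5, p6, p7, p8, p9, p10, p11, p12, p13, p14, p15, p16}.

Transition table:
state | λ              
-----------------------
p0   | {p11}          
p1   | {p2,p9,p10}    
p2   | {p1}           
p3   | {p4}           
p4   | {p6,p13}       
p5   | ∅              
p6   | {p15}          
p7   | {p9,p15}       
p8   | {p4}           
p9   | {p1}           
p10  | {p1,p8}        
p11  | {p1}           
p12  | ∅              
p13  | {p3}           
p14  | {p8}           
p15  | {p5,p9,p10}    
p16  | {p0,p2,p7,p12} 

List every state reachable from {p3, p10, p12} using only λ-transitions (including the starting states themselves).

{p1, p2, p3, p4, p5, p6, p8, p9, p10, p12, p13, p15}

Start with {p3, p10, p12}.
From p3 via λ: add p4.
From p10 via λ: add p1, p8.
From p1 via λ: add p2, p9.
From p4 via λ: add p6, p13.
From p6 via λ: add p15.
From p15 via λ: add p5.
No new states can be added; the closed set is {p1, p2, p3, p4, p5, p6, p8, p9, p10, p12, p13, p15}.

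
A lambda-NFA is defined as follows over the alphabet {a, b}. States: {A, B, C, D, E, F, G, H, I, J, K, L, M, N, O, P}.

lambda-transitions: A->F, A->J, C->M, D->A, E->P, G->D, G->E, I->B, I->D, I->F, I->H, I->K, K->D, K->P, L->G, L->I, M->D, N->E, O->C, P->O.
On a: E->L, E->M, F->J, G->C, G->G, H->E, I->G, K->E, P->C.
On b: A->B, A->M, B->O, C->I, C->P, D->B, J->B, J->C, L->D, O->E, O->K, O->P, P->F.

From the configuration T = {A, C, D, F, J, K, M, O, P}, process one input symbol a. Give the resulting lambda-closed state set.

{A, C, D, E, F, J, M, O, P}

F on a → {J}.
K on a → {E}.
P on a → {C}.
No a-transition from A, C, D, J, M, O.
Union after reading a: {C, E, J}.
Now take the lambda-closure:
From C via lambda: add M.
From E via lambda: add P.
From M via lambda: add D.
From P via lambda: add O.
From D via lambda: add A.
From A via lambda: add F.
No new states can be added; the closed set is {A, C, D, E, F, J, M, O, P}.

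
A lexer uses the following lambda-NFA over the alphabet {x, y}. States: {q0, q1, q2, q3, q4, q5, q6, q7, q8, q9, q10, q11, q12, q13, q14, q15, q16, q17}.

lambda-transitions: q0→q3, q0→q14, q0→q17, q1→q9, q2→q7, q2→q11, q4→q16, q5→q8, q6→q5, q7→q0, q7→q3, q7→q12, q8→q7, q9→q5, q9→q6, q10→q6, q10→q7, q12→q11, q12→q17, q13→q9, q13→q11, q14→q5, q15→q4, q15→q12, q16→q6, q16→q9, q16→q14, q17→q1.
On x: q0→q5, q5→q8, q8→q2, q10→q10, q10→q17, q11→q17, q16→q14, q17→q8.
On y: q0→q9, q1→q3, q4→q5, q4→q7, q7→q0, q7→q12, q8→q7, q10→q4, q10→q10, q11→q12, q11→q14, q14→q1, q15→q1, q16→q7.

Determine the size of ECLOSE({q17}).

Start with {q17}.
From q17 via lambda: add q1.
From q1 via lambda: add q9.
From q9 via lambda: add q5, q6.
From q5 via lambda: add q8.
From q8 via lambda: add q7.
From q7 via lambda: add q0, q3, q12.
From q0 via lambda: add q14.
From q12 via lambda: add q11.
lambda-closure = {q0, q1, q3, q5, q6, q7, q8, q9, q11, q12, q14, q17}, which has 12 states.

12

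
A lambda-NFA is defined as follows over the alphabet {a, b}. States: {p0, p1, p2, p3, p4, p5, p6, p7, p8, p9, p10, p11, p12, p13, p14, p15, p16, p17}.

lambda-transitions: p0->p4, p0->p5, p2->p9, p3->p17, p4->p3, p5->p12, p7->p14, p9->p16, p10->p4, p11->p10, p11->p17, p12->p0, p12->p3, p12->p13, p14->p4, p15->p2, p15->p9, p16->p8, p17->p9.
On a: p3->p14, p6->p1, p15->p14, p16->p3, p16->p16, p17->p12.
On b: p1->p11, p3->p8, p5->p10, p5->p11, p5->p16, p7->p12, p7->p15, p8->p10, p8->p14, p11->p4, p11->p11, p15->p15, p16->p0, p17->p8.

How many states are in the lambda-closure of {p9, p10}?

Start with {p9, p10}.
From p9 via lambda: add p16.
From p10 via lambda: add p4.
From p4 via lambda: add p3.
From p16 via lambda: add p8.
From p3 via lambda: add p17.
lambda-closure = {p3, p4, p8, p9, p10, p16, p17}, which has 7 states.

7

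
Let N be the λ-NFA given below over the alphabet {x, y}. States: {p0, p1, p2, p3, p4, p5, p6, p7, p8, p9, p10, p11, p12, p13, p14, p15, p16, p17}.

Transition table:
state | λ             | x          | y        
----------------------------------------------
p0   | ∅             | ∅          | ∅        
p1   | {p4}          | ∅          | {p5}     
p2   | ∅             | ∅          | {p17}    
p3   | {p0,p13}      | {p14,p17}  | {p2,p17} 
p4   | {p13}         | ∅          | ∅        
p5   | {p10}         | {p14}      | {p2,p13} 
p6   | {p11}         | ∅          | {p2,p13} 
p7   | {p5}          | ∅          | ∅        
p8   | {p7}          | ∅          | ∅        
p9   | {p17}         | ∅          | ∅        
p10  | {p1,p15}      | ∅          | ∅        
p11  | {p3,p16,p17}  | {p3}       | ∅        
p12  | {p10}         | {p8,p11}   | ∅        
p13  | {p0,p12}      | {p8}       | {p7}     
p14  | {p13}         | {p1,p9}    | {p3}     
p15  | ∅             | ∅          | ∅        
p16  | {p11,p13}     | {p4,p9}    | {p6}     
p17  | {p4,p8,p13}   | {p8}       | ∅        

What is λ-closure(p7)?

Start with {p7}.
From p7 via λ: add p5.
From p5 via λ: add p10.
From p10 via λ: add p1, p15.
From p1 via λ: add p4.
From p4 via λ: add p13.
From p13 via λ: add p0, p12.
No new states can be added; the closed set is {p0, p1, p4, p5, p7, p10, p12, p13, p15}.

{p0, p1, p4, p5, p7, p10, p12, p13, p15}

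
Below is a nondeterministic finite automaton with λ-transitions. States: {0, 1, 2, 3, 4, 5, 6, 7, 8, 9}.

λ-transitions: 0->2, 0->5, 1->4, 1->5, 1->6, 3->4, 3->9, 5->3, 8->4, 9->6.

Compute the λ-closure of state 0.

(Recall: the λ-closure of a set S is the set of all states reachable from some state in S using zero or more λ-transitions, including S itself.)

{0, 2, 3, 4, 5, 6, 9}

Start with {0}.
From 0 via λ: add 2, 5.
From 5 via λ: add 3.
From 3 via λ: add 4, 9.
From 9 via λ: add 6.
No new states can be added; the closed set is {0, 2, 3, 4, 5, 6, 9}.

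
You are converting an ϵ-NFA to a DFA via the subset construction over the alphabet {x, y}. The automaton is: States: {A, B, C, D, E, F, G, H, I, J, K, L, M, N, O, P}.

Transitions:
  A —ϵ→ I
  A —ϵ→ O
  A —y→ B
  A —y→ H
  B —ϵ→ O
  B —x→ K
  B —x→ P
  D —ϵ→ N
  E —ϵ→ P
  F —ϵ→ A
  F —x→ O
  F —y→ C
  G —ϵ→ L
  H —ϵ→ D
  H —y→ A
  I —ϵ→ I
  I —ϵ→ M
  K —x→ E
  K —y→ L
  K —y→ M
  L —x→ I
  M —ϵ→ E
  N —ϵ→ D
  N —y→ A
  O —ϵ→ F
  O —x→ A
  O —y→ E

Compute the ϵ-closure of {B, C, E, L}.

Start with {B, C, E, L}.
From B via ϵ: add O.
From E via ϵ: add P.
From O via ϵ: add F.
From F via ϵ: add A.
From A via ϵ: add I.
From I via ϵ: add M.
No new states can be added; the closed set is {A, B, C, E, F, I, L, M, O, P}.

{A, B, C, E, F, I, L, M, O, P}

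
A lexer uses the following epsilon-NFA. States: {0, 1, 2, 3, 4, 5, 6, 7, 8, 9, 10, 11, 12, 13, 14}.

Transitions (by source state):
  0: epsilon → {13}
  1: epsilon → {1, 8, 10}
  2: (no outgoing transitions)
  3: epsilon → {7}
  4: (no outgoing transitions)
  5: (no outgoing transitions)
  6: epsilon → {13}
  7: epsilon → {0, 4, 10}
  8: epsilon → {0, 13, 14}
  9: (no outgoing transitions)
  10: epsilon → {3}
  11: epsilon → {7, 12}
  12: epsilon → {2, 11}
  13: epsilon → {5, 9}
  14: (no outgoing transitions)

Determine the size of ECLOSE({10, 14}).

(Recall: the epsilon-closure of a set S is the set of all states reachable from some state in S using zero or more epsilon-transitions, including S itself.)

9

Start with {10, 14}.
From 10 via epsilon: add 3.
From 3 via epsilon: add 7.
From 7 via epsilon: add 0, 4.
From 0 via epsilon: add 13.
From 13 via epsilon: add 5, 9.
epsilon-closure = {0, 3, 4, 5, 7, 9, 10, 13, 14}, which has 9 states.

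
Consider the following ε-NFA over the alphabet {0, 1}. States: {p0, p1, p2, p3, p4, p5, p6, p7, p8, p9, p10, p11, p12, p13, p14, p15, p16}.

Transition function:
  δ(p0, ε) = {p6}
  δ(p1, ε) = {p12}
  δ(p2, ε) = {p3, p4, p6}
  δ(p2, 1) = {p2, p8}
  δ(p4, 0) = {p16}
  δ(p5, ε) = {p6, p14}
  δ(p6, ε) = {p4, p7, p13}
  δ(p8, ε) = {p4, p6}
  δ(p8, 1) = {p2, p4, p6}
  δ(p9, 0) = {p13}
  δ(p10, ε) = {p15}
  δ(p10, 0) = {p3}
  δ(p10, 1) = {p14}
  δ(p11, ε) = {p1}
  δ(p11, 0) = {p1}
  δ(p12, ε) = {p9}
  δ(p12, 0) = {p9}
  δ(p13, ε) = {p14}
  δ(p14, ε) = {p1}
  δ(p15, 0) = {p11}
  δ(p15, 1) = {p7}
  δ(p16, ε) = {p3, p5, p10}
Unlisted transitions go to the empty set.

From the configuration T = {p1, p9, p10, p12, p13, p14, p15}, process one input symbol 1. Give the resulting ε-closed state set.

{p1, p7, p9, p12, p14}

p10 on 1 → {p14}.
p15 on 1 → {p7}.
No 1-transition from p1, p9, p12, p13, p14.
Union after reading 1: {p7, p14}.
Now take the ε-closure:
From p14 via ε: add p1.
From p1 via ε: add p12.
From p12 via ε: add p9.
No new states can be added; the closed set is {p1, p7, p9, p12, p14}.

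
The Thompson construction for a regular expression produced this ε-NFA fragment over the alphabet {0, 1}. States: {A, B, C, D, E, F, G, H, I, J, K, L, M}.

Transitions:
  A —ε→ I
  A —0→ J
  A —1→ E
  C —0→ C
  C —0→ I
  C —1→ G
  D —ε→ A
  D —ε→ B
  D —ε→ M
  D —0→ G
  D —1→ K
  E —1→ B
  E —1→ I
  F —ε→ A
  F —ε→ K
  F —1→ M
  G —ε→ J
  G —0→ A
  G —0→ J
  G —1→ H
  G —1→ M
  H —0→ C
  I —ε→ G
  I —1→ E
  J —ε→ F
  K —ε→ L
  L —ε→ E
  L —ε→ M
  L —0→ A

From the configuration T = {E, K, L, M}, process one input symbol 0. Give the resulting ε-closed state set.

{A, E, F, G, I, J, K, L, M}

L on 0 → {A}.
No 0-transition from E, K, M.
Union after reading 0: {A}.
Now take the ε-closure:
From A via ε: add I.
From I via ε: add G.
From G via ε: add J.
From J via ε: add F.
From F via ε: add K.
From K via ε: add L.
From L via ε: add E, M.
No new states can be added; the closed set is {A, E, F, G, I, J, K, L, M}.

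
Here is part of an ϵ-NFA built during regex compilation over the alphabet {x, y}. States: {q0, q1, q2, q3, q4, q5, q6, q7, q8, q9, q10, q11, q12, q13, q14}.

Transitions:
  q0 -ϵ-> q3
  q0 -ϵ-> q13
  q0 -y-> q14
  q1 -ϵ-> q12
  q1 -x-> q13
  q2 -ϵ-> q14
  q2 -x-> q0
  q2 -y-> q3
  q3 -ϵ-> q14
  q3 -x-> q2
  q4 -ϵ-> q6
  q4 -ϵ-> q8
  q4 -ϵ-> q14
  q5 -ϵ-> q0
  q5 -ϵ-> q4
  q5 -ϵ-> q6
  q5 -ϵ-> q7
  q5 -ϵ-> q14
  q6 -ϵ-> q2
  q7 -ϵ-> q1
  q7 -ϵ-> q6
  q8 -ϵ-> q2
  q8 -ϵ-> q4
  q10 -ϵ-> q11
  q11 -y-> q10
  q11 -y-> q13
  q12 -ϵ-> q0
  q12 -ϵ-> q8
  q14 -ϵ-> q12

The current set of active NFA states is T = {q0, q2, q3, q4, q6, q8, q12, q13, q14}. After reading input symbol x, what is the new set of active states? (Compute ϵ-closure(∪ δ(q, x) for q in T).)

{q0, q2, q3, q4, q6, q8, q12, q13, q14}

q2 on x → {q0}.
q3 on x → {q2}.
No x-transition from q0, q4, q6, q8, q12, q13, q14.
Union after reading x: {q0, q2}.
Now take the ϵ-closure:
From q0 via ϵ: add q3, q13.
From q2 via ϵ: add q14.
From q14 via ϵ: add q12.
From q12 via ϵ: add q8.
From q8 via ϵ: add q4.
From q4 via ϵ: add q6.
No new states can be added; the closed set is {q0, q2, q3, q4, q6, q8, q12, q13, q14}.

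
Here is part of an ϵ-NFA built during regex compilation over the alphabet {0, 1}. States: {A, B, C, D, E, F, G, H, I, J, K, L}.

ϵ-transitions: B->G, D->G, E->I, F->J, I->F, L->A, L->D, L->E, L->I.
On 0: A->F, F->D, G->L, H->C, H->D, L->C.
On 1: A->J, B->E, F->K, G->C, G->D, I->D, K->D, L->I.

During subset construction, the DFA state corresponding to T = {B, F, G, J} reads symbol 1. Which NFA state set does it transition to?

{C, D, E, F, G, I, J, K}

B on 1 → {E}.
F on 1 → {K}.
G on 1 → {C, D}.
No 1-transition from J.
Union after reading 1: {C, D, E, K}.
Now take the ϵ-closure:
From D via ϵ: add G.
From E via ϵ: add I.
From I via ϵ: add F.
From F via ϵ: add J.
No new states can be added; the closed set is {C, D, E, F, G, I, J, K}.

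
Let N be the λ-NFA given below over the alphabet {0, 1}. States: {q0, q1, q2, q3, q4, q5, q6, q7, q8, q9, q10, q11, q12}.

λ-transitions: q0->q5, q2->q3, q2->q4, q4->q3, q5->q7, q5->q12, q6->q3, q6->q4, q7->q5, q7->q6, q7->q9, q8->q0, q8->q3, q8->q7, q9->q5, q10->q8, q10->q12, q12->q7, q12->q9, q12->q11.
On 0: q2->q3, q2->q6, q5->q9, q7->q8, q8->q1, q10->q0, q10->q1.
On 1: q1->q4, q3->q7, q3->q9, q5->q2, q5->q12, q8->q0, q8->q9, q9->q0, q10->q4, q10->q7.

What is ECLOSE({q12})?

Start with {q12}.
From q12 via λ: add q7, q9, q11.
From q7 via λ: add q5, q6.
From q6 via λ: add q3, q4.
No new states can be added; the closed set is {q3, q4, q5, q6, q7, q9, q11, q12}.

{q3, q4, q5, q6, q7, q9, q11, q12}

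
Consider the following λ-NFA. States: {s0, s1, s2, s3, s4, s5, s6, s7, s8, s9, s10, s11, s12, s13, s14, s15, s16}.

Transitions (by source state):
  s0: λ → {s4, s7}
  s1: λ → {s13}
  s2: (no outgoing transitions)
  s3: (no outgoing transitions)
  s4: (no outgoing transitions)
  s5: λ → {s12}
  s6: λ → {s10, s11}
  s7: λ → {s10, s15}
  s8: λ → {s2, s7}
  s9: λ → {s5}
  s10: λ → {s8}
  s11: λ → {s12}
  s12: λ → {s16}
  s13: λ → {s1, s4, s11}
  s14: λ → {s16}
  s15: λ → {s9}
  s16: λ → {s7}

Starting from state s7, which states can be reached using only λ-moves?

{s2, s5, s7, s8, s9, s10, s12, s15, s16}

Start with {s7}.
From s7 via λ: add s10, s15.
From s10 via λ: add s8.
From s15 via λ: add s9.
From s8 via λ: add s2.
From s9 via λ: add s5.
From s5 via λ: add s12.
From s12 via λ: add s16.
No new states can be added; the closed set is {s2, s5, s7, s8, s9, s10, s12, s15, s16}.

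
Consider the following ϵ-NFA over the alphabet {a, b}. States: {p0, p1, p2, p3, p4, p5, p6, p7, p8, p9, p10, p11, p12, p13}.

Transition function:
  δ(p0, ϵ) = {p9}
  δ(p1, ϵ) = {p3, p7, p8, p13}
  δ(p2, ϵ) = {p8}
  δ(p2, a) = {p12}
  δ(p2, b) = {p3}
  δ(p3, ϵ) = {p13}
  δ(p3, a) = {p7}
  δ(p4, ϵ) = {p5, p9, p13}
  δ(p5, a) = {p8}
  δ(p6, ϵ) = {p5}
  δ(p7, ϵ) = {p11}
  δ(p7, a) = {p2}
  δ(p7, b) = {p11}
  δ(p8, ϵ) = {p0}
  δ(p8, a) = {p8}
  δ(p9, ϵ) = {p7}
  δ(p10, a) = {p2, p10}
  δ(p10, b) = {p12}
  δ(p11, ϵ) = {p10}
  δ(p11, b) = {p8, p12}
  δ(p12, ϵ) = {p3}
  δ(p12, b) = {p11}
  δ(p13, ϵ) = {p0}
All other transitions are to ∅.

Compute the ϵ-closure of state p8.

{p0, p7, p8, p9, p10, p11}

Start with {p8}.
From p8 via ϵ: add p0.
From p0 via ϵ: add p9.
From p9 via ϵ: add p7.
From p7 via ϵ: add p11.
From p11 via ϵ: add p10.
No new states can be added; the closed set is {p0, p7, p8, p9, p10, p11}.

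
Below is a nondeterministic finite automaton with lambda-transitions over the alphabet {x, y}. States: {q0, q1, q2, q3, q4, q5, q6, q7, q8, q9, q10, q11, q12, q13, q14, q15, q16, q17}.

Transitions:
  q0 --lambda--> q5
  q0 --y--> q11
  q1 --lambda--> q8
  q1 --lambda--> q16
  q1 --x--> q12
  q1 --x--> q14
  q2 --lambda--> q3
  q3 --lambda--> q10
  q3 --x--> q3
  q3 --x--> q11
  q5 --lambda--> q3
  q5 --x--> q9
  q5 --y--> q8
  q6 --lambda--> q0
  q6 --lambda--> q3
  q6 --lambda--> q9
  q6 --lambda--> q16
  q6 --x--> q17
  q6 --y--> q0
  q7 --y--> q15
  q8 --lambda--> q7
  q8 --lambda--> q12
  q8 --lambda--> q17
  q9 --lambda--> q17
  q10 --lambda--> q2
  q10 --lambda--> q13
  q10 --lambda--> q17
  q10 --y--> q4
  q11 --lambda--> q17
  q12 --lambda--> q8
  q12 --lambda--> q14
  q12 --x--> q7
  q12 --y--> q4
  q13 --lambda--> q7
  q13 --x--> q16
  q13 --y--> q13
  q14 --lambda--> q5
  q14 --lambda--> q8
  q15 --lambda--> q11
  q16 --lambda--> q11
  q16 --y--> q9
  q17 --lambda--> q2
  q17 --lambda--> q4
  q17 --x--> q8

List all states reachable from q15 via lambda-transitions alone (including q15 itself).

Start with {q15}.
From q15 via lambda: add q11.
From q11 via lambda: add q17.
From q17 via lambda: add q2, q4.
From q2 via lambda: add q3.
From q3 via lambda: add q10.
From q10 via lambda: add q13.
From q13 via lambda: add q7.
No new states can be added; the closed set is {q2, q3, q4, q7, q10, q11, q13, q15, q17}.

{q2, q3, q4, q7, q10, q11, q13, q15, q17}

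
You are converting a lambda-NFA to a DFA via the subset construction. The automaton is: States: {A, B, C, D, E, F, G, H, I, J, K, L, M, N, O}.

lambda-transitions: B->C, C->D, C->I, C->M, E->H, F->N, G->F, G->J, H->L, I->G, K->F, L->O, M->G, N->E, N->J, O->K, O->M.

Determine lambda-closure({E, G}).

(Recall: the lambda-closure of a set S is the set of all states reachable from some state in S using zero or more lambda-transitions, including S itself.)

{E, F, G, H, J, K, L, M, N, O}

Start with {E, G}.
From E via lambda: add H.
From G via lambda: add F, J.
From F via lambda: add N.
From H via lambda: add L.
From L via lambda: add O.
From O via lambda: add K, M.
No new states can be added; the closed set is {E, F, G, H, J, K, L, M, N, O}.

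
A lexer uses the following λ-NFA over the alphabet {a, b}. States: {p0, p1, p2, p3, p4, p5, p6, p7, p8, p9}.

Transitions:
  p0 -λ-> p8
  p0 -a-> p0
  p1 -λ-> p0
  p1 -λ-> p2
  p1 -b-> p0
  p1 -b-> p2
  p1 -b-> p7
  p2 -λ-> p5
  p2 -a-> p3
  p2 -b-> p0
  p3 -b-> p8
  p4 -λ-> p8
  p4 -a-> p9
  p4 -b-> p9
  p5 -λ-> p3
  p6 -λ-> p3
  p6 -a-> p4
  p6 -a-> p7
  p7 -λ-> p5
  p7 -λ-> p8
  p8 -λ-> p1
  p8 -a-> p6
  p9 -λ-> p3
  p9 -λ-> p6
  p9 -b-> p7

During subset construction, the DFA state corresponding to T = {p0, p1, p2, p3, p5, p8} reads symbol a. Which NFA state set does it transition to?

p0 on a → {p0}.
p2 on a → {p3}.
p8 on a → {p6}.
No a-transition from p1, p3, p5.
Union after reading a: {p0, p3, p6}.
Now take the λ-closure:
From p0 via λ: add p8.
From p8 via λ: add p1.
From p1 via λ: add p2.
From p2 via λ: add p5.
No new states can be added; the closed set is {p0, p1, p2, p3, p5, p6, p8}.

{p0, p1, p2, p3, p5, p6, p8}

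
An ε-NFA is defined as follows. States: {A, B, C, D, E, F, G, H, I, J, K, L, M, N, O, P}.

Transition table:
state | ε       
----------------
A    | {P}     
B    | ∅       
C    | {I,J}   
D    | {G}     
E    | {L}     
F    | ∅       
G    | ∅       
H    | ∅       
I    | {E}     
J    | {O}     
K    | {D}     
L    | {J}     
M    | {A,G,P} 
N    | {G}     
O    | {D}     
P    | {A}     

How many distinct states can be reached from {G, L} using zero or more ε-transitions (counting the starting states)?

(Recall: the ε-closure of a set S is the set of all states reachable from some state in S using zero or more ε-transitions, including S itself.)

Start with {G, L}.
From L via ε: add J.
From J via ε: add O.
From O via ε: add D.
ε-closure = {D, G, J, L, O}, which has 5 states.

5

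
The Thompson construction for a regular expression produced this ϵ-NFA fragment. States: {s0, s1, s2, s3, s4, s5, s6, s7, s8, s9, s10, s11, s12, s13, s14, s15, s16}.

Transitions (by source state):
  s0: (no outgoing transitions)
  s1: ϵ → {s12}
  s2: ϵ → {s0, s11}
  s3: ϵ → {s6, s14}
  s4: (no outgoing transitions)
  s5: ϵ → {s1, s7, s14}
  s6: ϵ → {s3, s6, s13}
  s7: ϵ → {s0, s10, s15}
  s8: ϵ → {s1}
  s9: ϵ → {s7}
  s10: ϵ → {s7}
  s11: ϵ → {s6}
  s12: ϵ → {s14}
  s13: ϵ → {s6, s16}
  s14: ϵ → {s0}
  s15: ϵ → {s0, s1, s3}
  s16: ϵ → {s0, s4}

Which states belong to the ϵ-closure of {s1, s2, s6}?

{s0, s1, s2, s3, s4, s6, s11, s12, s13, s14, s16}

Start with {s1, s2, s6}.
From s1 via ϵ: add s12.
From s2 via ϵ: add s0, s11.
From s6 via ϵ: add s3, s13.
From s3 via ϵ: add s14.
From s13 via ϵ: add s16.
From s16 via ϵ: add s4.
No new states can be added; the closed set is {s0, s1, s2, s3, s4, s6, s11, s12, s13, s14, s16}.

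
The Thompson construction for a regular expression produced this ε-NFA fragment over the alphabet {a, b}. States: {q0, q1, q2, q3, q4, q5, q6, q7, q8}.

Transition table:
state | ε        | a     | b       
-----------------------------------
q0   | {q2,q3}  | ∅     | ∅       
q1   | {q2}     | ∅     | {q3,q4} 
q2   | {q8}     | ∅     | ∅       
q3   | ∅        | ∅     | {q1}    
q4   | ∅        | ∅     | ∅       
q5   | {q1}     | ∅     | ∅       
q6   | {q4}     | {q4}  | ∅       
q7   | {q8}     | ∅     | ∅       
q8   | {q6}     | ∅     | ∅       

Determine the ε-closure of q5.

Start with {q5}.
From q5 via ε: add q1.
From q1 via ε: add q2.
From q2 via ε: add q8.
From q8 via ε: add q6.
From q6 via ε: add q4.
No new states can be added; the closed set is {q1, q2, q4, q5, q6, q8}.

{q1, q2, q4, q5, q6, q8}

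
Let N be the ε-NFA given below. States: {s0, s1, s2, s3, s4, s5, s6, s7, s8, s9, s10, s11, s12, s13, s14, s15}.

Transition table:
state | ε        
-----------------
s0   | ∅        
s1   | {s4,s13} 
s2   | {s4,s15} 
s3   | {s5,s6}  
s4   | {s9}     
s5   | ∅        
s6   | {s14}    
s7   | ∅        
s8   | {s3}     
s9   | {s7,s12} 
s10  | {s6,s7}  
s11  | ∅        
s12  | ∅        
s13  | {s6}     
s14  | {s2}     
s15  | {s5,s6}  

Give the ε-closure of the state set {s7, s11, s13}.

Start with {s7, s11, s13}.
From s13 via ε: add s6.
From s6 via ε: add s14.
From s14 via ε: add s2.
From s2 via ε: add s4, s15.
From s4 via ε: add s9.
From s15 via ε: add s5.
From s9 via ε: add s12.
No new states can be added; the closed set is {s2, s4, s5, s6, s7, s9, s11, s12, s13, s14, s15}.

{s2, s4, s5, s6, s7, s9, s11, s12, s13, s14, s15}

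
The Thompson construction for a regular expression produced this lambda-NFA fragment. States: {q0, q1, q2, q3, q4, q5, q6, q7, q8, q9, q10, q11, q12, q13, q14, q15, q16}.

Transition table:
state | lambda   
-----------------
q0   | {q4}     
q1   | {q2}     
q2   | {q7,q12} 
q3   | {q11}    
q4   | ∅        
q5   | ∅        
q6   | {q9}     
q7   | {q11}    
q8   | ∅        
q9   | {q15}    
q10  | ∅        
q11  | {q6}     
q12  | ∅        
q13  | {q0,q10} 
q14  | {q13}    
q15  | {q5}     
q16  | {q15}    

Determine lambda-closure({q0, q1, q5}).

Start with {q0, q1, q5}.
From q0 via lambda: add q4.
From q1 via lambda: add q2.
From q2 via lambda: add q7, q12.
From q7 via lambda: add q11.
From q11 via lambda: add q6.
From q6 via lambda: add q9.
From q9 via lambda: add q15.
No new states can be added; the closed set is {q0, q1, q2, q4, q5, q6, q7, q9, q11, q12, q15}.

{q0, q1, q2, q4, q5, q6, q7, q9, q11, q12, q15}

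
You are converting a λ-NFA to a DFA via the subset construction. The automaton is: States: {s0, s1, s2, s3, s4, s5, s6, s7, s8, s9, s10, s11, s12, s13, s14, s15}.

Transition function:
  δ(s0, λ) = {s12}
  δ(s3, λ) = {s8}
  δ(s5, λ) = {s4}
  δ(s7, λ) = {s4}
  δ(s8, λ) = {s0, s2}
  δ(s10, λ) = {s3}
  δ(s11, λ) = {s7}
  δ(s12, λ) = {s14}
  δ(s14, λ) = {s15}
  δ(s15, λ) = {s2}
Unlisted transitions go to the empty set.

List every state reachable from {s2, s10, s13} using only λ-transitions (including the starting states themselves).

{s0, s2, s3, s8, s10, s12, s13, s14, s15}

Start with {s2, s10, s13}.
From s10 via λ: add s3.
From s3 via λ: add s8.
From s8 via λ: add s0.
From s0 via λ: add s12.
From s12 via λ: add s14.
From s14 via λ: add s15.
No new states can be added; the closed set is {s0, s2, s3, s8, s10, s12, s13, s14, s15}.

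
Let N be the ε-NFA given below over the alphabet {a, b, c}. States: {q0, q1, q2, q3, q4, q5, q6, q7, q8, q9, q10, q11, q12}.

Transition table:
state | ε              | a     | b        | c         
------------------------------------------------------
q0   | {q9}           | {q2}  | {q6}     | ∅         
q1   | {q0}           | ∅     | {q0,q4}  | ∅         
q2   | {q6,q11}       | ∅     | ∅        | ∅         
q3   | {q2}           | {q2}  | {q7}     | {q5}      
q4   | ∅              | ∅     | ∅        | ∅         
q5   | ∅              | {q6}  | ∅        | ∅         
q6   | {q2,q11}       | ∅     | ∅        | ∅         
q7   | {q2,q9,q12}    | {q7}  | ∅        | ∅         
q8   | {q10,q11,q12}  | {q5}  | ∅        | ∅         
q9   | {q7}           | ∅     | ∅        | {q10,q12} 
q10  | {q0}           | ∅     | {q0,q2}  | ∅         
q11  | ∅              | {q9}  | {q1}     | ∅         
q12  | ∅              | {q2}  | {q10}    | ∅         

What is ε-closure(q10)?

{q0, q2, q6, q7, q9, q10, q11, q12}

Start with {q10}.
From q10 via ε: add q0.
From q0 via ε: add q9.
From q9 via ε: add q7.
From q7 via ε: add q2, q12.
From q2 via ε: add q6, q11.
No new states can be added; the closed set is {q0, q2, q6, q7, q9, q10, q11, q12}.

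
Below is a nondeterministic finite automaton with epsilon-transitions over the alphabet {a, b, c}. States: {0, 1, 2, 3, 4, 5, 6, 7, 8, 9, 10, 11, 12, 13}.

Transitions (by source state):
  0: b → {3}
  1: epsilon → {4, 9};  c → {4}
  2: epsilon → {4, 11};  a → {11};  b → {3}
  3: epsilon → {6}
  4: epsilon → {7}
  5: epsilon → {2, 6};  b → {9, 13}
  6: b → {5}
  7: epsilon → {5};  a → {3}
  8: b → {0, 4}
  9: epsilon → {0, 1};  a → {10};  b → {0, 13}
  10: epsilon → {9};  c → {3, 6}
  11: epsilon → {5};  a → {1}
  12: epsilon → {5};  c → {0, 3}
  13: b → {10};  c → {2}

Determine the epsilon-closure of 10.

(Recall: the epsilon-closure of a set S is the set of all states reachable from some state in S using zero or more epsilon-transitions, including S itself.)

{0, 1, 2, 4, 5, 6, 7, 9, 10, 11}

Start with {10}.
From 10 via epsilon: add 9.
From 9 via epsilon: add 0, 1.
From 1 via epsilon: add 4.
From 4 via epsilon: add 7.
From 7 via epsilon: add 5.
From 5 via epsilon: add 2, 6.
From 2 via epsilon: add 11.
No new states can be added; the closed set is {0, 1, 2, 4, 5, 6, 7, 9, 10, 11}.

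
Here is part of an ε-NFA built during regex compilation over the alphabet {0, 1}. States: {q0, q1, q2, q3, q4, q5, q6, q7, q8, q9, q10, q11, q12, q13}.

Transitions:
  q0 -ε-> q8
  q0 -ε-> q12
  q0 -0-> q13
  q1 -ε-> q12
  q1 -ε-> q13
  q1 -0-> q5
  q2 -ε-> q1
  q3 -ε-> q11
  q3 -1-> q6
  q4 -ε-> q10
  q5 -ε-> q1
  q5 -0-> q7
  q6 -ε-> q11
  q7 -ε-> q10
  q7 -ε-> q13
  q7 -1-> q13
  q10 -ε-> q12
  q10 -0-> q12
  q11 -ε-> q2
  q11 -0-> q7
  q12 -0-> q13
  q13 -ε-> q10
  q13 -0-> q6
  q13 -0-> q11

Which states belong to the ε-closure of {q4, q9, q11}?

{q1, q2, q4, q9, q10, q11, q12, q13}

Start with {q4, q9, q11}.
From q4 via ε: add q10.
From q11 via ε: add q2.
From q2 via ε: add q1.
From q10 via ε: add q12.
From q1 via ε: add q13.
No new states can be added; the closed set is {q1, q2, q4, q9, q10, q11, q12, q13}.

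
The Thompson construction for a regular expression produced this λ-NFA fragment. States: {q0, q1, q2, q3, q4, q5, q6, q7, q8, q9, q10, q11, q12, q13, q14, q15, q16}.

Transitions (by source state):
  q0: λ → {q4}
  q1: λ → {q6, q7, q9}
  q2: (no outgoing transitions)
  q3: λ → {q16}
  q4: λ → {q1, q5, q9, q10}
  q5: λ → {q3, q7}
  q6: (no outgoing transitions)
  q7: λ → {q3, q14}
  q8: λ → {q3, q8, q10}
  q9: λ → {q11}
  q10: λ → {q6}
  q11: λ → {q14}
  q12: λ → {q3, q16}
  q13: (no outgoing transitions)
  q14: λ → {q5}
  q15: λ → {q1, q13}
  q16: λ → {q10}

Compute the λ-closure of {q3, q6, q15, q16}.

Start with {q3, q6, q15, q16}.
From q15 via λ: add q1, q13.
From q16 via λ: add q10.
From q1 via λ: add q7, q9.
From q7 via λ: add q14.
From q9 via λ: add q11.
From q14 via λ: add q5.
No new states can be added; the closed set is {q1, q3, q5, q6, q7, q9, q10, q11, q13, q14, q15, q16}.

{q1, q3, q5, q6, q7, q9, q10, q11, q13, q14, q15, q16}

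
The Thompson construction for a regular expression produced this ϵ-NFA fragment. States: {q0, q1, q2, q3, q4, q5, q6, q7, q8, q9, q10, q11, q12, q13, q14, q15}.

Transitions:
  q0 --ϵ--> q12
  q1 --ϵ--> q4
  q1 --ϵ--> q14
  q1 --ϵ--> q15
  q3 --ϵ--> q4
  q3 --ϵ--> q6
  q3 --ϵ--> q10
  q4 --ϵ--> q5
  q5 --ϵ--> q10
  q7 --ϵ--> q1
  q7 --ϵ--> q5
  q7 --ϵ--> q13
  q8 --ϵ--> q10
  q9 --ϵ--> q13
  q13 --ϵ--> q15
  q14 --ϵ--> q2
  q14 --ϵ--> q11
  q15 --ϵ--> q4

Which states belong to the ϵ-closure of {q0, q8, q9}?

Start with {q0, q8, q9}.
From q0 via ϵ: add q12.
From q8 via ϵ: add q10.
From q9 via ϵ: add q13.
From q13 via ϵ: add q15.
From q15 via ϵ: add q4.
From q4 via ϵ: add q5.
No new states can be added; the closed set is {q0, q4, q5, q8, q9, q10, q12, q13, q15}.

{q0, q4, q5, q8, q9, q10, q12, q13, q15}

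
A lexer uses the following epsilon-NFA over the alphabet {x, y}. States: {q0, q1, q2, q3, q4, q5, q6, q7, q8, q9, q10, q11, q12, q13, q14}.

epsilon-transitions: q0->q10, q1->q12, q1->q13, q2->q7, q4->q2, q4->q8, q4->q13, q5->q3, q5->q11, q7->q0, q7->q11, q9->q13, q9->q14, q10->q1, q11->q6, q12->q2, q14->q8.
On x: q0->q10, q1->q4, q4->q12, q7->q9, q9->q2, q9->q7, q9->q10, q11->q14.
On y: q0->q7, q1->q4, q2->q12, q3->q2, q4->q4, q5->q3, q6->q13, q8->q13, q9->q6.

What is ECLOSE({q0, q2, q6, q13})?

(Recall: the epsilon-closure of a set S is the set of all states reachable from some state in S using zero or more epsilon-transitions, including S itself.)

Start with {q0, q2, q6, q13}.
From q0 via epsilon: add q10.
From q2 via epsilon: add q7.
From q7 via epsilon: add q11.
From q10 via epsilon: add q1.
From q1 via epsilon: add q12.
No new states can be added; the closed set is {q0, q1, q2, q6, q7, q10, q11, q12, q13}.

{q0, q1, q2, q6, q7, q10, q11, q12, q13}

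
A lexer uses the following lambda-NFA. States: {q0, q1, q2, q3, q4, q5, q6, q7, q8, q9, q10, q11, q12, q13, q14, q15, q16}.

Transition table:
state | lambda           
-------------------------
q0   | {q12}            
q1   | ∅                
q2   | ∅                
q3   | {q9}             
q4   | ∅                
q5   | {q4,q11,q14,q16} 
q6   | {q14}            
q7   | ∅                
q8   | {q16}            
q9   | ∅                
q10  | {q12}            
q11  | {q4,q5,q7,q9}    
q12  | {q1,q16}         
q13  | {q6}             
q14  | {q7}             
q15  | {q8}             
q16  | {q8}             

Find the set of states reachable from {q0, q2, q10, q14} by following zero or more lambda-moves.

{q0, q1, q2, q7, q8, q10, q12, q14, q16}

Start with {q0, q2, q10, q14}.
From q0 via lambda: add q12.
From q14 via lambda: add q7.
From q12 via lambda: add q1, q16.
From q16 via lambda: add q8.
No new states can be added; the closed set is {q0, q1, q2, q7, q8, q10, q12, q14, q16}.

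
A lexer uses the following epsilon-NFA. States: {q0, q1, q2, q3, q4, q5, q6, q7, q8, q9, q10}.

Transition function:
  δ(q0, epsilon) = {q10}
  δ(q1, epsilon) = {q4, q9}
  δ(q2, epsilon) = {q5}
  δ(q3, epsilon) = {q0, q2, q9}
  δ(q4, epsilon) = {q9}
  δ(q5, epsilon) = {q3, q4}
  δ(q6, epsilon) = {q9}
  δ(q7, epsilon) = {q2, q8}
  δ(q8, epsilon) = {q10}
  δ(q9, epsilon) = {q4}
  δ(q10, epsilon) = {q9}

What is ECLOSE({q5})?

Start with {q5}.
From q5 via epsilon: add q3, q4.
From q3 via epsilon: add q0, q2, q9.
From q0 via epsilon: add q10.
No new states can be added; the closed set is {q0, q2, q3, q4, q5, q9, q10}.

{q0, q2, q3, q4, q5, q9, q10}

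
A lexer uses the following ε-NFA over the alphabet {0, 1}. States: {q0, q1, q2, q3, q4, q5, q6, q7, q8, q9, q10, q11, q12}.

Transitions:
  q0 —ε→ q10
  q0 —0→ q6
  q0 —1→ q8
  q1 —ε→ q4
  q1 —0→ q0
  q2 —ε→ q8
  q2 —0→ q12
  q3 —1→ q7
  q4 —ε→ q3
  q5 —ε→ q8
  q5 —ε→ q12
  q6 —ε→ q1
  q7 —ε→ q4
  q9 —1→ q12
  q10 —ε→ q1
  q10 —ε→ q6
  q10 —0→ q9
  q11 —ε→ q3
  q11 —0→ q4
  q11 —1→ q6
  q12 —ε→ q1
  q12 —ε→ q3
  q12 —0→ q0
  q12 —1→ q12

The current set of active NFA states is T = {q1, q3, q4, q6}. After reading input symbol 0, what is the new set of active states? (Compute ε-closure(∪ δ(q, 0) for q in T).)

{q0, q1, q3, q4, q6, q10}

q1 on 0 → {q0}.
No 0-transition from q3, q4, q6.
Union after reading 0: {q0}.
Now take the ε-closure:
From q0 via ε: add q10.
From q10 via ε: add q1, q6.
From q1 via ε: add q4.
From q4 via ε: add q3.
No new states can be added; the closed set is {q0, q1, q3, q4, q6, q10}.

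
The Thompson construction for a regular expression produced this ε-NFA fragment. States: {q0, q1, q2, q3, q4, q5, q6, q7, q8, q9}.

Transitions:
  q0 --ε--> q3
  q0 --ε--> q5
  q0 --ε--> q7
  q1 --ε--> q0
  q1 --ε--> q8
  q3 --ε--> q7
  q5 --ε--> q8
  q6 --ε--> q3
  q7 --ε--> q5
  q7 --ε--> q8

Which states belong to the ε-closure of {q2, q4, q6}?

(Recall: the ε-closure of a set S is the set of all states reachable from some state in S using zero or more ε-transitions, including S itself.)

Start with {q2, q4, q6}.
From q6 via ε: add q3.
From q3 via ε: add q7.
From q7 via ε: add q5, q8.
No new states can be added; the closed set is {q2, q3, q4, q5, q6, q7, q8}.

{q2, q3, q4, q5, q6, q7, q8}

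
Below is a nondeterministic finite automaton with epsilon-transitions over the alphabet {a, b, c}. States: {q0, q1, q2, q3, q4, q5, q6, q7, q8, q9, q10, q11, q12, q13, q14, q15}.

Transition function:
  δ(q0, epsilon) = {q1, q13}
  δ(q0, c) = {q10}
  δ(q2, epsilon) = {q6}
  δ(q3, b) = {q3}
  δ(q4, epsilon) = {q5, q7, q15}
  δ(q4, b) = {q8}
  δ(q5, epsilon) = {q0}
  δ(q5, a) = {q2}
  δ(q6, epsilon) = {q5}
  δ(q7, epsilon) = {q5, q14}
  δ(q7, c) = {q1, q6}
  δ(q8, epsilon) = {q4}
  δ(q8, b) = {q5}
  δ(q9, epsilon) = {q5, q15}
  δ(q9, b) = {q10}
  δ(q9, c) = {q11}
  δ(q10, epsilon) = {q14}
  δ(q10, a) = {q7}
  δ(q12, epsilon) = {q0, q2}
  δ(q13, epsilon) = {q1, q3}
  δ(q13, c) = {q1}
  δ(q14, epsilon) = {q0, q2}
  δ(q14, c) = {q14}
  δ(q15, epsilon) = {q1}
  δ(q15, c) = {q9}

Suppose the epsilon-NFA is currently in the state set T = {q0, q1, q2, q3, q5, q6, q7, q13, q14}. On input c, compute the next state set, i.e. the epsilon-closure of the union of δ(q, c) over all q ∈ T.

q0 on c → {q10}.
q7 on c → {q1, q6}.
q13 on c → {q1}.
q14 on c → {q14}.
No c-transition from q1, q2, q3, q5, q6.
Union after reading c: {q1, q6, q10, q14}.
Now take the epsilon-closure:
From q6 via epsilon: add q5.
From q14 via epsilon: add q0, q2.
From q0 via epsilon: add q13.
From q13 via epsilon: add q3.
No new states can be added; the closed set is {q0, q1, q2, q3, q5, q6, q10, q13, q14}.

{q0, q1, q2, q3, q5, q6, q10, q13, q14}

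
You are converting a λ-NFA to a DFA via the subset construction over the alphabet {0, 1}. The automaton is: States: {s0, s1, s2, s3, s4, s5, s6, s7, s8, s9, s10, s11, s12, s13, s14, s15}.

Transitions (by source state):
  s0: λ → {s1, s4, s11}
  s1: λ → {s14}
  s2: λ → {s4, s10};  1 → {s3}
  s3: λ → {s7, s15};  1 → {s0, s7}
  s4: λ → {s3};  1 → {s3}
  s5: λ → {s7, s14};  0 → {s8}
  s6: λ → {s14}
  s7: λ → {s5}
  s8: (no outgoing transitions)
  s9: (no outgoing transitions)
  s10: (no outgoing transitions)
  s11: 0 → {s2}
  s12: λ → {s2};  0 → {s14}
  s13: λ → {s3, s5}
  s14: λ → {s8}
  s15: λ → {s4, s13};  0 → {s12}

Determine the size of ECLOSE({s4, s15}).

8

Start with {s4, s15}.
From s4 via λ: add s3.
From s15 via λ: add s13.
From s3 via λ: add s7.
From s13 via λ: add s5.
From s5 via λ: add s14.
From s14 via λ: add s8.
λ-closure = {s3, s4, s5, s7, s8, s13, s14, s15}, which has 8 states.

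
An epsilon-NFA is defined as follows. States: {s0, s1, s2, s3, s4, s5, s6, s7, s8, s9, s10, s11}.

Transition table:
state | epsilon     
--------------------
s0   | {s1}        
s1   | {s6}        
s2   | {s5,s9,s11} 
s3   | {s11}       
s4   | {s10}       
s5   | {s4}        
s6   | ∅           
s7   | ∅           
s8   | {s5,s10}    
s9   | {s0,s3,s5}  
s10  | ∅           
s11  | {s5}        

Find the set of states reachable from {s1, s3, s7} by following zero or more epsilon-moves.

Start with {s1, s3, s7}.
From s1 via epsilon: add s6.
From s3 via epsilon: add s11.
From s11 via epsilon: add s5.
From s5 via epsilon: add s4.
From s4 via epsilon: add s10.
No new states can be added; the closed set is {s1, s3, s4, s5, s6, s7, s10, s11}.

{s1, s3, s4, s5, s6, s7, s10, s11}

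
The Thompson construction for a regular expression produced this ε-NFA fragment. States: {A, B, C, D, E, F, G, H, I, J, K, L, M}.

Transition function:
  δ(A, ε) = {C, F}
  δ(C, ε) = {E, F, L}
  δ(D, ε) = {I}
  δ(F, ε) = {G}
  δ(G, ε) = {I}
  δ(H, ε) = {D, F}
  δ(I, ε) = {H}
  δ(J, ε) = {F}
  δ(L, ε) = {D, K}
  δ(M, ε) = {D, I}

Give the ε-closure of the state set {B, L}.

Start with {B, L}.
From L via ε: add D, K.
From D via ε: add I.
From I via ε: add H.
From H via ε: add F.
From F via ε: add G.
No new states can be added; the closed set is {B, D, F, G, H, I, K, L}.

{B, D, F, G, H, I, K, L}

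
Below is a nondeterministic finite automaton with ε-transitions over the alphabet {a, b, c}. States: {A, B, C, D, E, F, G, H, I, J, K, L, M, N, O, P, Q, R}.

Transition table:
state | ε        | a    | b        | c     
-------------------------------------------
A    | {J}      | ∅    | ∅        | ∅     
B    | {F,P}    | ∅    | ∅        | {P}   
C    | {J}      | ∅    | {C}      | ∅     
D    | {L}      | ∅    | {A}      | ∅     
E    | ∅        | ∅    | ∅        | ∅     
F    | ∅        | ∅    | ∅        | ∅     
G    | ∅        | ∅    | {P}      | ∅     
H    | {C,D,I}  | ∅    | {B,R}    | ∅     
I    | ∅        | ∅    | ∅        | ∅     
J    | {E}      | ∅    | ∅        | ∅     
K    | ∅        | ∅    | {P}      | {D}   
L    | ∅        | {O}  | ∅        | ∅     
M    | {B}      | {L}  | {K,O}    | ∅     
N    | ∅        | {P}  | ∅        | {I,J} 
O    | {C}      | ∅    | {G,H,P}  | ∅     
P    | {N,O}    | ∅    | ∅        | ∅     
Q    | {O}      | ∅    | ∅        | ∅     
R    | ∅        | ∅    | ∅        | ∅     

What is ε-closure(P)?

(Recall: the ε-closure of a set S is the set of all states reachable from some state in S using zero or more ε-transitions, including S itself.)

{C, E, J, N, O, P}

Start with {P}.
From P via ε: add N, O.
From O via ε: add C.
From C via ε: add J.
From J via ε: add E.
No new states can be added; the closed set is {C, E, J, N, O, P}.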